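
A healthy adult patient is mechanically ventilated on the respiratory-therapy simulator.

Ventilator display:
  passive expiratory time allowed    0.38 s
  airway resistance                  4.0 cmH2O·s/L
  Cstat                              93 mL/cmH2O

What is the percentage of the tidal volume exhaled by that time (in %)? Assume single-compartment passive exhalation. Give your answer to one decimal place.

64.0

τ = R × C = 4.0 × 93 mL/cmH2O = 4.0 × 0.093 L/cmH2O = 0.372 s.
Passive exhalation: V(t)/V₀ = e^(−t/τ) = e^(−0.38/0.372) = 0.3601.
Fraction exhaled = 1 − 0.3601 = 0.6399 → 63.99%.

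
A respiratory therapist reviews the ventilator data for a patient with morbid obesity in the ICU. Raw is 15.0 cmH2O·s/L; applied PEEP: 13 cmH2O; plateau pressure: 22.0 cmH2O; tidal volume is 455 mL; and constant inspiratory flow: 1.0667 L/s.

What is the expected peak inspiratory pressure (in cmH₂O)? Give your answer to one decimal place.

38.0

PIP = Pplat + Raw × flow = 22.0 + 15.0 × 1.0667 = 22.0 + 16.001 = 38.001 cmH2O.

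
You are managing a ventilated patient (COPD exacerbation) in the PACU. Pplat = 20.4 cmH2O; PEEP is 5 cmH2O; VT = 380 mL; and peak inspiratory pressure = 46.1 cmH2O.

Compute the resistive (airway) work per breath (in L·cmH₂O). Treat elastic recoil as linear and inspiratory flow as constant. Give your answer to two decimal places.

9.77

With constant inspiratory flow the resistive pressure is constant at PIP − Pplat = 46.1 − 20.4 = 25.7 cmH2O, so resistive work = 25.7 × 0.380 = 9.766 L·cmH2O.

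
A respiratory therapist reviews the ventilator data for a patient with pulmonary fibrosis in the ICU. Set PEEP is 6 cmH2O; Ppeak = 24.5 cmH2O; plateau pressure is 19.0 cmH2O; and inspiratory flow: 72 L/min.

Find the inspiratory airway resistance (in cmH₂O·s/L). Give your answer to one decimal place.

Flow: 72 L/min ÷ 60 = 1.2 L/s.
Raw = (PIP − Pplat) / flow = (24.5 − 19.0) / 1.2 = 5.5 / 1.2 = 4.583 cmH2O·s/L.

4.6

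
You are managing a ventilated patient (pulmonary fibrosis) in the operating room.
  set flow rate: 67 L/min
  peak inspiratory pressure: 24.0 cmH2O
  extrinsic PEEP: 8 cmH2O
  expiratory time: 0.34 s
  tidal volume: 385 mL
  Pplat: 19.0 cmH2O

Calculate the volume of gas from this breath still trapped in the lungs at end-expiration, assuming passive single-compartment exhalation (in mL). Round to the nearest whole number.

44

Flow: 67 L/min ÷ 60 = 1.1167 L/s.
R = (PIP − Pplat)/V̇ = (24.0 − 19.0) / 1.1167 = 5.0/1.1167 = 4.477 cmH2O·s/L.
C = Vt/(Pplat − PEEP) = 385.0 / (19.0 − 8) = 385.0/11.0 = 35.0 mL/cmH2O.
τ = R × C = 4.477 × 0.035 L/cmH2O = 0.1567 s.
Fraction remaining = e^(−Te/τ) = e^(−0.34/0.1567) = 0.1142.
Trapped volume = 385.0 × 0.1142 = 43.967 mL.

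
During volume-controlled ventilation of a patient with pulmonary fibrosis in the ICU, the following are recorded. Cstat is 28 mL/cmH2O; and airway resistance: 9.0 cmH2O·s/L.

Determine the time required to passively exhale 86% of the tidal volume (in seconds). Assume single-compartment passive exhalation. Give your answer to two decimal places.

0.50

τ = R × C = 9.0 × 28 mL/cmH2O = 9.0 × 0.028 L/cmH2O = 0.252 s.
Exhaled fraction f = 1 − e^(−t/τ) → t = −τ·ln(1 − f) = −0.252·ln(0.14) = 0.4955 s.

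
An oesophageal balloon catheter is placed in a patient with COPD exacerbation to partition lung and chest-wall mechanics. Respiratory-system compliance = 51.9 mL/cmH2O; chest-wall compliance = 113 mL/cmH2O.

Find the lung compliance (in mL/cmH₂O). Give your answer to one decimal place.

96.0

1/CL = 1/Crs − 1/Ccw.
1/CL = 1/51.9 − 1/113 = 0.01042.
CL = 95.969 mL/cmH2O.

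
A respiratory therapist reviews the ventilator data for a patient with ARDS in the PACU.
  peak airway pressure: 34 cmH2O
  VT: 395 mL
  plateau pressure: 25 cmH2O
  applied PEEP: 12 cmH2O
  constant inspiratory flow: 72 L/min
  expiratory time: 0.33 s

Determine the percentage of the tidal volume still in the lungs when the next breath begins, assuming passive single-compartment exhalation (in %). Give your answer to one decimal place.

Flow: 72 L/min ÷ 60 = 1.2 L/s.
R = (PIP − Pplat)/V̇ = (34 − 25) / 1.2 = 9.0/1.2 = 7.5 cmH2O·s/L.
C = Vt/(Pplat − PEEP) = 395.0 / (25 − 12) = 395.0/13.0 = 30.385 mL/cmH2O.
τ = R × C = 7.5 × 0.03039 L/cmH2O = 0.2279 s.
Fraction remaining at end-expiration = e^(−Te/τ) = e^(−0.33/0.2279) = 0.235 → 23.5%.

23.5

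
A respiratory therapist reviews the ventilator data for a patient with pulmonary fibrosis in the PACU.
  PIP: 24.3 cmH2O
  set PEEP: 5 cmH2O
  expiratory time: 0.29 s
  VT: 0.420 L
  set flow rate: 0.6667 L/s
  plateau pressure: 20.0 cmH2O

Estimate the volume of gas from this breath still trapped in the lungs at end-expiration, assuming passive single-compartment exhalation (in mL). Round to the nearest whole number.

R = (PIP − Pplat)/V̇ = (24.3 − 20.0) / 0.6667 = 4.3/0.6667 = 6.45 cmH2O·s/L.
C = Vt/(Pplat − PEEP) = 420.0 / (20.0 − 5) = 420.0/15.0 = 28.0 mL/cmH2O.
τ = R × C = 6.45 × 0.028 L/cmH2O = 0.1806 s.
Fraction remaining = e^(−Te/τ) = e^(−0.29/0.1806) = 0.2007.
Trapped volume = 420.0 × 0.2007 = 84.294 mL.

84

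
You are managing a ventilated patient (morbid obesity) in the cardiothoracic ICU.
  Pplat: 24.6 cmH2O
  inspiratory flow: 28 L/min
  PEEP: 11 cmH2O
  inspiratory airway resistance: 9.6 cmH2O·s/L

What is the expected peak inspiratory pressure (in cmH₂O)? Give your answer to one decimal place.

Flow: 28 L/min ÷ 60 = 0.4667 L/s.
PIP = Pplat + Raw × flow = 24.6 + 9.6 × 0.4667 = 24.6 + 4.48 = 29.08 cmH2O.

29.1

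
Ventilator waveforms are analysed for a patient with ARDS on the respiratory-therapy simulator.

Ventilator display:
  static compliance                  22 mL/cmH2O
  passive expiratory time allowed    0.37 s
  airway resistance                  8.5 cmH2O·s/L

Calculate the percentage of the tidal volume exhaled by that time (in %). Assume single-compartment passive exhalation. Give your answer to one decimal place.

86.2

τ = R × C = 8.5 × 22 mL/cmH2O = 8.5 × 0.022 L/cmH2O = 0.187 s.
Passive exhalation: V(t)/V₀ = e^(−t/τ) = e^(−0.37/0.187) = 0.1383.
Fraction exhaled = 1 − 0.1383 = 0.8617 → 86.17%.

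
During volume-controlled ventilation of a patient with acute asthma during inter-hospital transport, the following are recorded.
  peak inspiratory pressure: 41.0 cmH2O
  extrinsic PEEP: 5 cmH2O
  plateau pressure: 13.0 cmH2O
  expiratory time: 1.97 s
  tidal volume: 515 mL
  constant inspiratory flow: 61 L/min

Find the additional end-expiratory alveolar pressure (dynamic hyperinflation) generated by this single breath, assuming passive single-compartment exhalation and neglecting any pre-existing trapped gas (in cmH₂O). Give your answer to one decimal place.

Flow: 61 L/min ÷ 60 = 1.0167 L/s.
R = (PIP − Pplat)/V̇ = (41.0 − 13.0) / 1.0167 = 28.0/1.0167 = 27.54 cmH2O·s/L.
C = Vt/(Pplat − PEEP) = 515.0 / (13.0 − 5) = 515.0/8.0 = 64.375 mL/cmH2O.
τ = R × C = 27.54 × 0.06438 L/cmH2O = 1.773 s.
Fraction remaining = e^(−Te/τ) = e^(−1.97/1.773) = 0.3292; trapped volume = 515.0 × 0.3292 = 169.54 mL.
Additional alveolar pressure from trapping ≈ V_trapped / C = 169.54 / 64.375 = 2.634 cmH2O.

2.6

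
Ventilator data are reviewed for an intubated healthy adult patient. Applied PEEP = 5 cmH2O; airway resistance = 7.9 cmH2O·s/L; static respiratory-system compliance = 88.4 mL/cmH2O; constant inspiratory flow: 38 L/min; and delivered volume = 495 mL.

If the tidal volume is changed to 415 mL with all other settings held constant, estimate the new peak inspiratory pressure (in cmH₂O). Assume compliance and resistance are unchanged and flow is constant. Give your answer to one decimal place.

14.7

Flow: 38 L/min ÷ 60 = 0.6333 L/s.
PIP = Vt/C + R·V̇ + PEEP (constant-flow equation of motion).
Only the elastic term changes: ΔPIP = ΔVt / C = (415 − 495) / 88.4 = -0.905 cmH2O.
Original PIP = 495/88.4 + 7.9×0.6333 + 5 = 15.603 cmH2O; new PIP = 15.603 + (-0.905) = 14.698 cmH2O.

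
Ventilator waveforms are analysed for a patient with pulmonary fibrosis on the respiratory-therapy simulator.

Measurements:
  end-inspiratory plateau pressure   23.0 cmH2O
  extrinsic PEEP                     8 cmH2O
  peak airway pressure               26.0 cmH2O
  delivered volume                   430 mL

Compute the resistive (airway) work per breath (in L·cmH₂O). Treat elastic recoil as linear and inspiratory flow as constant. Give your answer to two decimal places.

1.29

With constant inspiratory flow the resistive pressure is constant at PIP − Pplat = 26.0 − 23.0 = 3.0 cmH2O, so resistive work = 3.0 × 0.430 = 1.29 L·cmH2O.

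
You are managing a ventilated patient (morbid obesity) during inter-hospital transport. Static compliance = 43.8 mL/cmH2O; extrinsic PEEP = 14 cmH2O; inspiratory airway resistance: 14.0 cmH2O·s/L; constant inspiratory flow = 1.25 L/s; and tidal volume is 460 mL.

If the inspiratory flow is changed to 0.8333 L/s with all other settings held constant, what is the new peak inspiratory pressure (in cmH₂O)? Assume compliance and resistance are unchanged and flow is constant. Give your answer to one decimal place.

36.2

PIP = Vt/C + R·V̇ + PEEP (constant-flow equation of motion).
Only the resistive term changes: ΔPIP = R × ΔV̇ = 14.0 × (0.8333 − 1.25) = 14.0 × -0.4167 = -5.834 cmH2O.
Original PIP = 460/43.8 + 14.0×1.25 + 14 = 42.002 cmH2O; new PIP = 42.002 + (-5.834) = 36.168 cmH2O.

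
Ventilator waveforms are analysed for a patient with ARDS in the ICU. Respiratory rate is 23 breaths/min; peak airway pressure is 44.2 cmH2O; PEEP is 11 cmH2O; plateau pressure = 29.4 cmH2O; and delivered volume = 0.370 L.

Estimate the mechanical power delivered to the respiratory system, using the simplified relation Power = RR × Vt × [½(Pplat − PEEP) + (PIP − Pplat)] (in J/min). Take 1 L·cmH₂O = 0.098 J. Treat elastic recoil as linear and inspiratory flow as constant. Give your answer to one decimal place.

20.0

Per-breath work = Vt × [½(Pplat−PEEP) + (PIP−Pplat)] = 0.370 × [0.5×18.4 + 14.8] = 0.370 × 24.0 = 8.88 L·cmH2O.
Power = 23 × 8.88 = 204.24 L·cmH2O/min.
× 0.098 J/(L·cmH2O) → 20.016 J/min.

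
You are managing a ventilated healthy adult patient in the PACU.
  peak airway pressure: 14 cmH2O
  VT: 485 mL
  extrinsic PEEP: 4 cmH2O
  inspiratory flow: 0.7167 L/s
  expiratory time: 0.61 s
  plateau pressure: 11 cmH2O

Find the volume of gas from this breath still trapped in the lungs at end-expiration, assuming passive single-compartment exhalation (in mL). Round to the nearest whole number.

59

R = (PIP − Pplat)/V̇ = (14 − 11) / 0.7167 = 3.0/0.7167 = 4.186 cmH2O·s/L.
C = Vt/(Pplat − PEEP) = 485.0 / (11 − 4) = 485.0/7.0 = 69.286 mL/cmH2O.
τ = R × C = 4.186 × 0.06929 L/cmH2O = 0.29 s.
Fraction remaining = e^(−Te/τ) = e^(−0.61/0.29) = 0.122.
Trapped volume = 485.0 × 0.122 = 59.17 mL.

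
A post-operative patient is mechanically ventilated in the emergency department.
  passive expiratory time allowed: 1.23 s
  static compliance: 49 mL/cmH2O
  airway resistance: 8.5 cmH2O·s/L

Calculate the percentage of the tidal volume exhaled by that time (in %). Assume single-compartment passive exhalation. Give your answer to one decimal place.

94.8

τ = R × C = 8.5 × 49 mL/cmH2O = 8.5 × 0.049 L/cmH2O = 0.4165 s.
Passive exhalation: V(t)/V₀ = e^(−t/τ) = e^(−1.23/0.4165) = 0.05217.
Fraction exhaled = 1 − 0.05217 = 0.9478 → 94.78%.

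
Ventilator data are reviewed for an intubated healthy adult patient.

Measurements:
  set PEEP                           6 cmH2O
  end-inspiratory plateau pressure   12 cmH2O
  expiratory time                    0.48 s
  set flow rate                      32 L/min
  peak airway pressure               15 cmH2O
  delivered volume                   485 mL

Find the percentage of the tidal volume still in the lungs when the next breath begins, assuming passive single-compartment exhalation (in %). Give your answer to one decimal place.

Flow: 32 L/min ÷ 60 = 0.5333 L/s.
R = (PIP − Pplat)/V̇ = (15 − 12) / 0.5333 = 3.0/0.5333 = 5.625 cmH2O·s/L.
C = Vt/(Pplat − PEEP) = 485.0 / (12 − 6) = 485.0/6.0 = 80.833 mL/cmH2O.
τ = R × C = 5.625 × 0.08083 L/cmH2O = 0.4547 s.
Fraction remaining at end-expiration = e^(−Te/τ) = e^(−0.48/0.4547) = 0.348 → 34.8%.

34.8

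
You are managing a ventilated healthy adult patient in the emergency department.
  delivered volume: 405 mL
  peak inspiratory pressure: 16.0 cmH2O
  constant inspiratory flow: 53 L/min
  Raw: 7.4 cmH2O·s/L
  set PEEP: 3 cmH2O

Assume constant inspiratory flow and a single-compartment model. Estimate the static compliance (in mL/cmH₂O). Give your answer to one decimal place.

62.7

Flow: 53 L/min ÷ 60 = 0.8833 L/s.
Equation of motion (constant flow): PIP = Vt/C + R·V̇ + PEEP.
Vt/C = PIP − R·V̇ − PEEP = 16.0 − 7.4×0.8833 − 3 = 16.0 − 6.536 − 3 = 6.464 cmH2O.
C = Vt / 6.464 = 405 / 6.464 = 62.655 mL/cmH2O.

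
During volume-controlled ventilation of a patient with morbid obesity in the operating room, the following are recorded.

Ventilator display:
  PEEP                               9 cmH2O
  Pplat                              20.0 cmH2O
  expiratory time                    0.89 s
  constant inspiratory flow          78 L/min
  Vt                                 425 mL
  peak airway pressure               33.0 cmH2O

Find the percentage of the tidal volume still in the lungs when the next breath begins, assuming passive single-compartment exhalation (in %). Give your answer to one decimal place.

Flow: 78 L/min ÷ 60 = 1.3 L/s.
R = (PIP − Pplat)/V̇ = (33.0 − 20.0) / 1.3 = 13.0/1.3 = 10.0 cmH2O·s/L.
C = Vt/(Pplat − PEEP) = 425.0 / (20.0 − 9) = 425.0/11.0 = 38.636 mL/cmH2O.
τ = R × C = 10.0 × 0.03864 L/cmH2O = 0.3864 s.
Fraction remaining at end-expiration = e^(−Te/τ) = e^(−0.89/0.3864) = 0.09993 → 9.993%.

10.0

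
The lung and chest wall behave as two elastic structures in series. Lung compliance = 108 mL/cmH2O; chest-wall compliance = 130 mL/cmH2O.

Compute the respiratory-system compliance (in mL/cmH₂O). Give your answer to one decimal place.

Lung and chest wall are elastances in series: 1/Crs = 1/CL + 1/Ccw.
1/Crs = 1/108 + 1/130 = 0.01695.
Crs = 58.997 mL/cmH2O.

59.0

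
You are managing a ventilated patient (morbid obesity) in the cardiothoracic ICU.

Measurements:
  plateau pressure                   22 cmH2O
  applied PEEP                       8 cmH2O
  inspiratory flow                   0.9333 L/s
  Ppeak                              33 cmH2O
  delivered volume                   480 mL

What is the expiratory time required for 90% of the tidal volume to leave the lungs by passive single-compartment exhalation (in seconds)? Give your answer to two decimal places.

0.93

R = (PIP − Pplat)/V̇ = (33 − 22) / 0.9333 = 11.0/0.9333 = 11.786 cmH2O·s/L.
C = Vt/(Pplat − PEEP) = 480.0 / (22 − 8) = 480.0/14.0 = 34.286 mL/cmH2O.
τ = R × C = 11.786 × 0.03429 L/cmH2O = 0.4041 s.
t = −τ·ln(1 − 0.90) = −0.4041·ln(0.1) = 0.9305 s.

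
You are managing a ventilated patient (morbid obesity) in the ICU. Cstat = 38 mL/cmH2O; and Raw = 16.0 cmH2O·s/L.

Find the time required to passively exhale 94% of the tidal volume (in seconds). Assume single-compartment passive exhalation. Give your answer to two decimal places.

1.71

τ = R × C = 16.0 × 38 mL/cmH2O = 16.0 × 0.038 L/cmH2O = 0.608 s.
Exhaled fraction f = 1 − e^(−t/τ) → t = −τ·ln(1 − f) = −0.608·ln(0.06) = 1.711 s.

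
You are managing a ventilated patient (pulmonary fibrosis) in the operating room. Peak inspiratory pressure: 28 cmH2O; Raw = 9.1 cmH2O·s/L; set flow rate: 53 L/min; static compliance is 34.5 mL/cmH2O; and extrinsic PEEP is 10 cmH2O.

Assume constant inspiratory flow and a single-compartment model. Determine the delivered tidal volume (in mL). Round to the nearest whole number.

344

Flow: 53 L/min ÷ 60 = 0.8833 L/s.
Equation of motion (constant flow): PIP = Vt/C + R·V̇ + PEEP.
Vt/C = PIP − R·V̇ − PEEP = 28 − 8.038 − 10 = 9.962 cmH2O.
Vt = C × 9.962 = 34.5 × 9.962 = 343.69 mL.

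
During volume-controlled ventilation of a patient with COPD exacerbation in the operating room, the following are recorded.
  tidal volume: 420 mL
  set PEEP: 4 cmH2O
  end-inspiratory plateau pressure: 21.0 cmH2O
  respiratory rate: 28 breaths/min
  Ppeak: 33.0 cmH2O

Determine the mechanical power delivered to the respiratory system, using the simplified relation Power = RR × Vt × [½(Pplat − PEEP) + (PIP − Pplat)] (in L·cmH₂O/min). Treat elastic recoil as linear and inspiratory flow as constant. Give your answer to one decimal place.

Per-breath work = Vt × [½(Pplat−PEEP) + (PIP−Pplat)] = 0.420 × [0.5×17.0 + 12.0] = 0.420 × 20.5 = 8.61 L·cmH2O.
Power = 28 × 8.61 = 241.08 L·cmH2O/min.

241.1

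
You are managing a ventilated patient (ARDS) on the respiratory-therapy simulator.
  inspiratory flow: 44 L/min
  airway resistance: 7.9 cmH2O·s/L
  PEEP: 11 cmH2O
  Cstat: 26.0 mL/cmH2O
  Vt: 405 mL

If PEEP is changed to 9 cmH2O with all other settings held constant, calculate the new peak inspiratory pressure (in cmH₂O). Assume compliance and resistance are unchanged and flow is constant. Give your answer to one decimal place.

30.4

Flow: 44 L/min ÷ 60 = 0.7333 L/s.
PIP = Vt/C + R·V̇ + PEEP (constant-flow equation of motion).
Only the baseline term changes: ΔPIP = ΔPEEP = 9 − 11 = -2.0 cmH2O.
Original PIP = 405/26.0 + 7.9×0.7333 + 11 = 32.37 cmH2O; new PIP = 32.37 + (-2.0) = 30.37 cmH2O.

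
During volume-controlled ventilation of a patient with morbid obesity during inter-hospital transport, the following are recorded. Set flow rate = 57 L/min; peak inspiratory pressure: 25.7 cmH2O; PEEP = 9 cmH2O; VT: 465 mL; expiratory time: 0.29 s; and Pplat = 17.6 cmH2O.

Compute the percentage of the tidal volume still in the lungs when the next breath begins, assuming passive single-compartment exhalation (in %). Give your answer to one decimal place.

53.3

Flow: 57 L/min ÷ 60 = 0.95 L/s.
R = (PIP − Pplat)/V̇ = (25.7 − 17.6) / 0.95 = 8.1/0.95 = 8.526 cmH2O·s/L.
C = Vt/(Pplat − PEEP) = 465.0 / (17.6 − 9) = 465.0/8.6 = 54.07 mL/cmH2O.
τ = R × C = 8.526 × 0.05407 L/cmH2O = 0.461 s.
Fraction remaining at end-expiration = e^(−Te/τ) = e^(−0.29/0.461) = 0.5331 → 53.31%.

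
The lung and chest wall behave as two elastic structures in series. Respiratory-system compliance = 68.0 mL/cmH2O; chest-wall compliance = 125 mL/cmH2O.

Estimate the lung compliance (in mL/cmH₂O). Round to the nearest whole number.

1/CL = 1/Crs − 1/Ccw.
1/CL = 1/68.0 − 1/125 = 0.006706.
CL = 149.12 mL/cmH2O.

149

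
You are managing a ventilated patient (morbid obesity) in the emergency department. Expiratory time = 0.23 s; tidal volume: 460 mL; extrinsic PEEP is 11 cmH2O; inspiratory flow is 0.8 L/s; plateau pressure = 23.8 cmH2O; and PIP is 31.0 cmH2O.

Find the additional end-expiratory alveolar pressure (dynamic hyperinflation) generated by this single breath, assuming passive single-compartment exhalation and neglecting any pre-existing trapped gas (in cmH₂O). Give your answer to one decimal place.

6.3

R = (PIP − Pplat)/V̇ = (31.0 − 23.8) / 0.8 = 7.2/0.8 = 9.0 cmH2O·s/L.
C = Vt/(Pplat − PEEP) = 460.0 / (23.8 − 11) = 460.0/12.8 = 35.938 mL/cmH2O.
τ = R × C = 9.0 × 0.03594 L/cmH2O = 0.3235 s.
Fraction remaining = e^(−Te/τ) = e^(−0.23/0.3235) = 0.4912; trapped volume = 460.0 × 0.4912 = 225.95 mL.
Additional alveolar pressure from trapping ≈ V_trapped / C = 225.95 / 35.938 = 6.287 cmH2O.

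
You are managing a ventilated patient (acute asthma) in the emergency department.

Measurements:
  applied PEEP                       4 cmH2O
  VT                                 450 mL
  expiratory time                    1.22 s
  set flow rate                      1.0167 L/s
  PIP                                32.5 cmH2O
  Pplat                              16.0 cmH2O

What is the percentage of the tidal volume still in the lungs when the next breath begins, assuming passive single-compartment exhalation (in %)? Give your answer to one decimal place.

R = (PIP − Pplat)/V̇ = (32.5 − 16.0) / 1.0167 = 16.5/1.0167 = 16.229 cmH2O·s/L.
C = Vt/(Pplat − PEEP) = 450.0 / (16.0 − 4) = 450.0/12.0 = 37.5 mL/cmH2O.
τ = R × C = 16.229 × 0.0375 L/cmH2O = 0.6086 s.
Fraction remaining at end-expiration = e^(−Te/τ) = e^(−1.22/0.6086) = 0.1347 → 13.47%.

13.5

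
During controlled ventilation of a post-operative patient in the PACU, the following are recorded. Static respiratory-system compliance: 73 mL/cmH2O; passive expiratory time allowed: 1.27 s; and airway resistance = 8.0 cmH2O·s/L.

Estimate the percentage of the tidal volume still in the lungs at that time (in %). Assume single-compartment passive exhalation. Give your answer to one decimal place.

τ = R × C = 8.0 × 73 mL/cmH2O = 8.0 × 0.073 L/cmH2O = 0.584 s.
Passive exhalation: V(t)/V₀ = e^(−t/τ) = e^(−1.27/0.584) = 0.1136.
Fraction remaining = 0.1136 → 11.36%.

11.4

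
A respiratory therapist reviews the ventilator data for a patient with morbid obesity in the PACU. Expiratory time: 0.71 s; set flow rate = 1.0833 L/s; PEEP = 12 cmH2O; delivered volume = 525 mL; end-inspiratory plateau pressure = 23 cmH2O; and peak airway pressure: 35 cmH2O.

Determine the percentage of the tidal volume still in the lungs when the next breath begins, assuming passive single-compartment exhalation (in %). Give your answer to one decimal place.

R = (PIP − Pplat)/V̇ = (35 − 23) / 1.0833 = 12.0/1.0833 = 11.077 cmH2O·s/L.
C = Vt/(Pplat − PEEP) = 525.0 / (23 − 12) = 525.0/11.0 = 47.727 mL/cmH2O.
τ = R × C = 11.077 × 0.04773 L/cmH2O = 0.5287 s.
Fraction remaining at end-expiration = e^(−Te/τ) = e^(−0.71/0.5287) = 0.2611 → 26.11%.

26.1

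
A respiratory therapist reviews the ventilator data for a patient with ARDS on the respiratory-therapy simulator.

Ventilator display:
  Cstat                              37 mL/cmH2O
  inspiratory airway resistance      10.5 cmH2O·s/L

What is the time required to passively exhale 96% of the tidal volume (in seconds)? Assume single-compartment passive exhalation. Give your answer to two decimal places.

τ = R × C = 10.5 × 37 mL/cmH2O = 10.5 × 0.037 L/cmH2O = 0.3885 s.
Exhaled fraction f = 1 − e^(−t/τ) → t = −τ·ln(1 − f) = −0.3885·ln(0.04) = 1.251 s.

1.25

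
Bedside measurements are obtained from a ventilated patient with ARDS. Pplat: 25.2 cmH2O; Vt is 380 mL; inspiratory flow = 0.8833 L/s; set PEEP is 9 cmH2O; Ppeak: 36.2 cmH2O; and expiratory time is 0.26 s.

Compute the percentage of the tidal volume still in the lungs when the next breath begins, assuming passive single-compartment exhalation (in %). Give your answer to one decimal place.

R = (PIP − Pplat)/V̇ = (36.2 − 25.2) / 0.8833 = 11.0/0.8833 = 12.453 cmH2O·s/L.
C = Vt/(Pplat − PEEP) = 380.0 / (25.2 − 9) = 380.0/16.2 = 23.457 mL/cmH2O.
τ = R × C = 12.453 × 0.02346 L/cmH2O = 0.2921 s.
Fraction remaining at end-expiration = e^(−Te/τ) = e^(−0.26/0.2921) = 0.4106 → 41.06%.

41.1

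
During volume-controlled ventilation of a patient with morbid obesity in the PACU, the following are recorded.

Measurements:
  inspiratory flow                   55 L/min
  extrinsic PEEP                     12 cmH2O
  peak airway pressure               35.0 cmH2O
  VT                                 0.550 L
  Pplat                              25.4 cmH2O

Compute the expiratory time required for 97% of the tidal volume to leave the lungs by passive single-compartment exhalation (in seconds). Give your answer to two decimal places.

1.51

Flow: 55 L/min ÷ 60 = 0.9167 L/s.
R = (PIP − Pplat)/V̇ = (35.0 − 25.4) / 0.9167 = 9.6/0.9167 = 10.472 cmH2O·s/L.
C = Vt/(Pplat − PEEP) = 550.0 / (25.4 − 12) = 550.0/13.4 = 41.045 mL/cmH2O.
τ = R × C = 10.472 × 0.04105 L/cmH2O = 0.4299 s.
t = −τ·ln(1 − 0.97) = −0.4299·ln(0.03) = 1.507 s.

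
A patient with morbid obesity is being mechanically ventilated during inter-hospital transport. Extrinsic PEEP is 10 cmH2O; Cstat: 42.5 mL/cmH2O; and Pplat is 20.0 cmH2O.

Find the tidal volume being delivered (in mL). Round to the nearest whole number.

Vt = Cstat × (Pplat − PEEP) = 42.5 × (20.0 − 10) = 42.5 × 10.0 = 425.0 mL.

425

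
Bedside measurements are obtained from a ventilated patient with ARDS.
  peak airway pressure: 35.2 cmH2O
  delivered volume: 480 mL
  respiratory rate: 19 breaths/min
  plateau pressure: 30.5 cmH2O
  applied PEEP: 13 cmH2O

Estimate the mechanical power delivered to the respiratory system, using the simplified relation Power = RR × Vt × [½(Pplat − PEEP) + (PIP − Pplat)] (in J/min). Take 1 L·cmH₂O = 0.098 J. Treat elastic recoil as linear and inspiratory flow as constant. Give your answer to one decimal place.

Per-breath work = Vt × [½(Pplat−PEEP) + (PIP−Pplat)] = 0.480 × [0.5×17.5 + 4.7] = 0.480 × 13.45 = 6.456 L·cmH2O.
Power = 19 × 6.456 = 122.66 L·cmH2O/min.
× 0.098 J/(L·cmH2O) → 12.021 J/min.

12.0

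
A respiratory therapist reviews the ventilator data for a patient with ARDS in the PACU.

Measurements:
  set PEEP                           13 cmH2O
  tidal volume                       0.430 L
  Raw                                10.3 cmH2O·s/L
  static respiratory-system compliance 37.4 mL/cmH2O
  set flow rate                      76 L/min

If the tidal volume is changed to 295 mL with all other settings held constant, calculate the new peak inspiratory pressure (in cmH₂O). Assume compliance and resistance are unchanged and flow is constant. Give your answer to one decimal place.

33.9

Flow: 76 L/min ÷ 60 = 1.2667 L/s.
PIP = Vt/C + R·V̇ + PEEP (constant-flow equation of motion).
Only the elastic term changes: ΔPIP = ΔVt / C = (295 − 430) / 37.4 = -3.61 cmH2O.
Original PIP = 430/37.4 + 10.3×1.2667 + 13 = 37.544 cmH2O; new PIP = 37.544 + (-3.61) = 33.934 cmH2O.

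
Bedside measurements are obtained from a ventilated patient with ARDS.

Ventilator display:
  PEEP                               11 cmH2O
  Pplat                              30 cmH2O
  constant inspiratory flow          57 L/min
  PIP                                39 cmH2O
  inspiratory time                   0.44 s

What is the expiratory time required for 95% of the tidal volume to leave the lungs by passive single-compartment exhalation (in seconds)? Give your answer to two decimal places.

Flow: 57 L/min ÷ 60 = 0.95 L/s.
Vt = flow × Ti = 0.95 L/s × 0.44 s × 1000 mL/L = 418.0 mL.
R = (PIP − Pplat)/V̇ = (39 − 30) / 0.95 = 9.0/0.95 = 9.474 cmH2O·s/L.
C = Vt/(Pplat − PEEP) = 418.0 / (30 − 11) = 418.0/19.0 = 22.0 mL/cmH2O.
τ = R × C = 9.474 × 0.022 L/cmH2O = 0.2084 s.
t = −τ·ln(1 − 0.95) = −0.2084·ln(0.05) = 0.6243 s.

0.62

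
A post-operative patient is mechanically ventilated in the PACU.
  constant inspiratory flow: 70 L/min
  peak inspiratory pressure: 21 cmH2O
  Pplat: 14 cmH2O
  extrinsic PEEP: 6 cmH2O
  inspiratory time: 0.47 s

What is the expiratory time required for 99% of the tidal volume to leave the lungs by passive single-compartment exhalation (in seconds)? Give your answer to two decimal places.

1.89

Flow: 70 L/min ÷ 60 = 1.1667 L/s.
Vt = flow × Ti = 1.1667 L/s × 0.47 s × 1000 mL/L = 548.35 mL.
R = (PIP − Pplat)/V̇ = (21 − 14) / 1.1667 = 7.0/1.1667 = 6.0 cmH2O·s/L.
C = Vt/(Pplat − PEEP) = 548.35 / (14 − 6) = 548.35/8.0 = 68.544 mL/cmH2O.
τ = R × C = 6.0 × 0.06854 L/cmH2O = 0.4112 s.
t = −τ·ln(1 − 0.99) = −0.4112·ln(0.01) = 1.894 s.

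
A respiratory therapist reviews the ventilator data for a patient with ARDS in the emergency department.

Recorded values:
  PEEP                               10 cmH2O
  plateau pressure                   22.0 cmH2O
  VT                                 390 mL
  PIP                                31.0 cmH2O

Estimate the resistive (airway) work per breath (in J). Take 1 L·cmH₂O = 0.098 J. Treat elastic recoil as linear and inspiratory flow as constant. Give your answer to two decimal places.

0.34

With constant inspiratory flow the resistive pressure is constant at PIP − Pplat = 31.0 − 22.0 = 9.0 cmH2O, so resistive work = 9.0 × 0.390 = 3.51 L·cmH2O.
× 0.098 J/(L·cmH2O) → 0.344 J.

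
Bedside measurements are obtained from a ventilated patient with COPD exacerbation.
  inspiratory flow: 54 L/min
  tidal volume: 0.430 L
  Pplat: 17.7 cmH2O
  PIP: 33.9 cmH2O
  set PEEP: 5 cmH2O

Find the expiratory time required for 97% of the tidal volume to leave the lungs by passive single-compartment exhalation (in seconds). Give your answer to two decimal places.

Flow: 54 L/min ÷ 60 = 0.9 L/s.
R = (PIP − Pplat)/V̇ = (33.9 − 17.7) / 0.9 = 16.2/0.9 = 18.0 cmH2O·s/L.
C = Vt/(Pplat − PEEP) = 430.0 / (17.7 − 5) = 430.0/12.7 = 33.858 mL/cmH2O.
τ = R × C = 18.0 × 0.03386 L/cmH2O = 0.6095 s.
t = −τ·ln(1 − 0.97) = −0.6095·ln(0.03) = 2.137 s.

2.14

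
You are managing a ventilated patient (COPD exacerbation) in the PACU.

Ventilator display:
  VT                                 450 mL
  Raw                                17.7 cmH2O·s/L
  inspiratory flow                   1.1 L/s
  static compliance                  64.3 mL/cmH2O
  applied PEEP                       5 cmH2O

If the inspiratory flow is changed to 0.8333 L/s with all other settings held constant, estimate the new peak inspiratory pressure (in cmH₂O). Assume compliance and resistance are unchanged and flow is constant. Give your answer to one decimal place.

PIP = Vt/C + R·V̇ + PEEP (constant-flow equation of motion).
Only the resistive term changes: ΔPIP = R × ΔV̇ = 17.7 × (0.8333 − 1.1) = 17.7 × -0.2667 = -4.721 cmH2O.
Original PIP = 450/64.3 + 17.7×1.1 + 5 = 31.468 cmH2O; new PIP = 31.468 + (-4.721) = 26.747 cmH2O.

26.7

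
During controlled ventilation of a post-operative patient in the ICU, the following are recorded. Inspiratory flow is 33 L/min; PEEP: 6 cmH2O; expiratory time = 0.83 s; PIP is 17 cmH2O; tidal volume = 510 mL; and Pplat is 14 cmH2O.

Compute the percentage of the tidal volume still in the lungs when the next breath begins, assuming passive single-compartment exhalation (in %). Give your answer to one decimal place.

9.2

Flow: 33 L/min ÷ 60 = 0.55 L/s.
R = (PIP − Pplat)/V̇ = (17 − 14) / 0.55 = 3.0/0.55 = 5.455 cmH2O·s/L.
C = Vt/(Pplat − PEEP) = 510.0 / (14 − 6) = 510.0/8.0 = 63.75 mL/cmH2O.
τ = R × C = 5.455 × 0.06375 L/cmH2O = 0.3478 s.
Fraction remaining at end-expiration = e^(−Te/τ) = e^(−0.83/0.3478) = 0.09196 → 9.196%.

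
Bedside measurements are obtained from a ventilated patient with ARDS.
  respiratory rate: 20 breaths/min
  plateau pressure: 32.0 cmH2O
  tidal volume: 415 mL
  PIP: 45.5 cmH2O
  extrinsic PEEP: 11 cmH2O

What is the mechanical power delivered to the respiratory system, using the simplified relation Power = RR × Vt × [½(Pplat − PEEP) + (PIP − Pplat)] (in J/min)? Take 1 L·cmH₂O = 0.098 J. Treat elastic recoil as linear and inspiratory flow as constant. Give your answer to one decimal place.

Per-breath work = Vt × [½(Pplat−PEEP) + (PIP−Pplat)] = 0.415 × [0.5×21.0 + 13.5] = 0.415 × 24.0 = 9.96 L·cmH2O.
Power = 20 × 9.96 = 199.2 L·cmH2O/min.
× 0.098 J/(L·cmH2O) → 19.522 J/min.

19.5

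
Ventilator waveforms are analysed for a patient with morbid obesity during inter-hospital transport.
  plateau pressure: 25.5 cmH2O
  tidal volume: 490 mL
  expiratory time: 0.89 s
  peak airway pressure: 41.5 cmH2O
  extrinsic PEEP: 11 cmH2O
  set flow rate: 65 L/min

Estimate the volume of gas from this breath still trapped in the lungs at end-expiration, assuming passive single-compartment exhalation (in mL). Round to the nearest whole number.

82

Flow: 65 L/min ÷ 60 = 1.0833 L/s.
R = (PIP − Pplat)/V̇ = (41.5 − 25.5) / 1.0833 = 16.0/1.0833 = 14.77 cmH2O·s/L.
C = Vt/(Pplat − PEEP) = 490.0 / (25.5 − 11) = 490.0/14.5 = 33.793 mL/cmH2O.
τ = R × C = 14.77 × 0.03379 L/cmH2O = 0.4991 s.
Fraction remaining = e^(−Te/τ) = e^(−0.89/0.4991) = 0.1681.
Trapped volume = 490.0 × 0.1681 = 82.369 mL.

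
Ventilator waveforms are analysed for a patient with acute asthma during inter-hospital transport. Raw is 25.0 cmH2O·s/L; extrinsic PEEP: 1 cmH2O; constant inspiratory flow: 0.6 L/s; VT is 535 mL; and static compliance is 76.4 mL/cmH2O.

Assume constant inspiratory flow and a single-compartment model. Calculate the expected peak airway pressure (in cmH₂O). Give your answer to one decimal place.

Equation of motion (constant flow): PIP = Vt/C + R·V̇ + PEEP.
PIP = 535/76.4 + 25.0×0.6 + 1 = 7.003 + 15.0 + 1 = 23.003 cmH2O.

23.0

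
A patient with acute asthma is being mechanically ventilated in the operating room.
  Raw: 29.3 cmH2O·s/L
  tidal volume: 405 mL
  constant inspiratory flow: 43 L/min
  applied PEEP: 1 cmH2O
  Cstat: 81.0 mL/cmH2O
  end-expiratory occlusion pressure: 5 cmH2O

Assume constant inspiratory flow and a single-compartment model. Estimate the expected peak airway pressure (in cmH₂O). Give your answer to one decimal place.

Flow: 43 L/min ÷ 60 = 0.7167 L/s.
Total PEEP = 5 cmH2O (set 1 + intrinsic 4); this is the baseline alveolar pressure.
Equation of motion (constant flow): PIP = Vt/C + R·V̇ + PEEP.
PIP = 405/81.0 + 29.3×0.7167 + 5 = 5.0 + 20.999 + 5 = 30.999 cmH2O.

31.0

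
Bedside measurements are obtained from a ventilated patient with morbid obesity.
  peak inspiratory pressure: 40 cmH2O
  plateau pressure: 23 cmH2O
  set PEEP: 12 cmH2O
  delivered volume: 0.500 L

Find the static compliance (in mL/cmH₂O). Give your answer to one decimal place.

Cstat = Vt / (Pplat − PEEP) = 500 / (23 − 12) = 500 / 11.0 = 45.455 mL/cmH2O.

45.5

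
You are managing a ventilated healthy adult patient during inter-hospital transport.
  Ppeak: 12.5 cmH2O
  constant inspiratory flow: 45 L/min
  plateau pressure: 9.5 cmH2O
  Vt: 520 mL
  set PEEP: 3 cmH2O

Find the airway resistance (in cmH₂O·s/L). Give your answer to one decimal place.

Flow: 45 L/min ÷ 60 = 0.75 L/s.
Raw = (PIP − Pplat) / flow = (12.5 − 9.5) / 0.75 = 3.0 / 0.75 = 4.0 cmH2O·s/L.

4.0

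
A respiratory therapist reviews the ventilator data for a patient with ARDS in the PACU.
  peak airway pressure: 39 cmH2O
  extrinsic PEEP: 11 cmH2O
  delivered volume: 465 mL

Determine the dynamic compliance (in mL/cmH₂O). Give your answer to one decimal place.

Dynamic compliance = Vt / (PIP − PEEP) = 465 / (39 − 11) = 465 / 28.0 = 16.607 mL/cmH2O.

16.6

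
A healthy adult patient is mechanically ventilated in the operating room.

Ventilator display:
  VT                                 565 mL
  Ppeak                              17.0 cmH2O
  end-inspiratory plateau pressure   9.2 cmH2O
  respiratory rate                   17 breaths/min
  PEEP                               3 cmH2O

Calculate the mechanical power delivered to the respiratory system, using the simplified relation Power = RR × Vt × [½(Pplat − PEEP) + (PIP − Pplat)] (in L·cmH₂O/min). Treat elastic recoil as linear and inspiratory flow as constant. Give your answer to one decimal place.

104.7

Per-breath work = Vt × [½(Pplat−PEEP) + (PIP−Pplat)] = 0.565 × [0.5×6.2 + 7.8] = 0.565 × 10.9 = 6.159 L·cmH2O.
Power = 17 × 6.159 = 104.7 L·cmH2O/min.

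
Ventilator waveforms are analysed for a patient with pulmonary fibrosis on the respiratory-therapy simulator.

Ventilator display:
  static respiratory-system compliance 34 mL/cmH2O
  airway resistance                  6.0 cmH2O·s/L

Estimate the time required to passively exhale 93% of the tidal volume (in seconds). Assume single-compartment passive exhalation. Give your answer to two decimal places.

0.54

τ = R × C = 6.0 × 34 mL/cmH2O = 6.0 × 0.034 L/cmH2O = 0.204 s.
Exhaled fraction f = 1 − e^(−t/τ) → t = −τ·ln(1 − f) = −0.204·ln(0.07) = 0.5425 s.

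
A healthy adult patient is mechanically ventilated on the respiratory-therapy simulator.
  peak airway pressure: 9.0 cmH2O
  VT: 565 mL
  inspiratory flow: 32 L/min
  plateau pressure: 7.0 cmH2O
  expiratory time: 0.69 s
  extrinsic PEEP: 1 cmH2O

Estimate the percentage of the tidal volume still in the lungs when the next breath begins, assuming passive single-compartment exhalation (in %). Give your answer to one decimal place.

14.2

Flow: 32 L/min ÷ 60 = 0.5333 L/s.
R = (PIP − Pplat)/V̇ = (9.0 − 7.0) / 0.5333 = 2.0/0.5333 = 3.75 cmH2O·s/L.
C = Vt/(Pplat − PEEP) = 565.0 / (7.0 − 1) = 565.0/6.0 = 94.167 mL/cmH2O.
τ = R × C = 3.75 × 0.09417 L/cmH2O = 0.3531 s.
Fraction remaining at end-expiration = e^(−Te/τ) = e^(−0.69/0.3531) = 0.1417 → 14.17%.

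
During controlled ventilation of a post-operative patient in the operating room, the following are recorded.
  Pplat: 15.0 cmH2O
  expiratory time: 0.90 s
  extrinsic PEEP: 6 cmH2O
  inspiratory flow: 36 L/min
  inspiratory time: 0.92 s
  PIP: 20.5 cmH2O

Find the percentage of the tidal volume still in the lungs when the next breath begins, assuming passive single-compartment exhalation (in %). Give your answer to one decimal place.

Flow: 36 L/min ÷ 60 = 0.6 L/s.
Vt = flow × Ti = 0.6 L/s × 0.92 s × 1000 mL/L = 552.0 mL.
R = (PIP − Pplat)/V̇ = (20.5 − 15.0) / 0.6 = 5.5/0.6 = 9.167 cmH2O·s/L.
C = Vt/(Pplat − PEEP) = 552.0 / (15.0 − 6) = 552.0/9.0 = 61.333 mL/cmH2O.
τ = R × C = 9.167 × 0.06133 L/cmH2O = 0.5622 s.
Fraction remaining at end-expiration = e^(−Te/τ) = e^(−0.90/0.5622) = 0.2017 → 20.17%.

20.2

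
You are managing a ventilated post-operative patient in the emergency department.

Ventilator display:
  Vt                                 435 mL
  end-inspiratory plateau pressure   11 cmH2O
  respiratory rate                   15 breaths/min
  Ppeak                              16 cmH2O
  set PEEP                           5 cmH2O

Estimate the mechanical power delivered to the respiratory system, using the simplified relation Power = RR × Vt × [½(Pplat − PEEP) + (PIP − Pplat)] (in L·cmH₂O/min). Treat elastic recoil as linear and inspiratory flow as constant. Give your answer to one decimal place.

Per-breath work = Vt × [½(Pplat−PEEP) + (PIP−Pplat)] = 0.435 × [0.5×6.0 + 5.0] = 0.435 × 8.0 = 3.48 L·cmH2O.
Power = 15 × 3.48 = 52.2 L·cmH2O/min.

52.2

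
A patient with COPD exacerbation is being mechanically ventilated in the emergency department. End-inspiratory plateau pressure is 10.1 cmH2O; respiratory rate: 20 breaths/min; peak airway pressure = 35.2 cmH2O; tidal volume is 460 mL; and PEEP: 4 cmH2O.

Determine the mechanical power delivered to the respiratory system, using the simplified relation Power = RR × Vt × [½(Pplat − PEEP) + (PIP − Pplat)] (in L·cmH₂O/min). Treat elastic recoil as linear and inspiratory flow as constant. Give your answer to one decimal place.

259.0

Per-breath work = Vt × [½(Pplat−PEEP) + (PIP−Pplat)] = 0.460 × [0.5×6.1 + 25.1] = 0.460 × 28.15 = 12.949 L·cmH2O.
Power = 20 × 12.949 = 258.98 L·cmH2O/min.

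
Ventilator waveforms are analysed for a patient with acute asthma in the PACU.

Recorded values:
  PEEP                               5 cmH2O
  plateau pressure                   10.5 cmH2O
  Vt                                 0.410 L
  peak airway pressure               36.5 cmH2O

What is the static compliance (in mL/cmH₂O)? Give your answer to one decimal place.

Cstat = Vt / (Pplat − PEEP) = 410 / (10.5 − 5) = 410 / 5.5 = 74.545 mL/cmH2O.

74.5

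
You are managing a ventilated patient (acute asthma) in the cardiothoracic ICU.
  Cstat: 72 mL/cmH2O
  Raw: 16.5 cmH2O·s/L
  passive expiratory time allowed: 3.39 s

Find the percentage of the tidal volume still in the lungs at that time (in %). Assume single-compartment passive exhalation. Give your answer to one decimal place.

τ = R × C = 16.5 × 72 mL/cmH2O = 16.5 × 0.072 L/cmH2O = 1.188 s.
Passive exhalation: V(t)/V₀ = e^(−t/τ) = e^(−3.39/1.188) = 0.05764.
Fraction remaining = 0.05764 → 5.764%.

5.8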